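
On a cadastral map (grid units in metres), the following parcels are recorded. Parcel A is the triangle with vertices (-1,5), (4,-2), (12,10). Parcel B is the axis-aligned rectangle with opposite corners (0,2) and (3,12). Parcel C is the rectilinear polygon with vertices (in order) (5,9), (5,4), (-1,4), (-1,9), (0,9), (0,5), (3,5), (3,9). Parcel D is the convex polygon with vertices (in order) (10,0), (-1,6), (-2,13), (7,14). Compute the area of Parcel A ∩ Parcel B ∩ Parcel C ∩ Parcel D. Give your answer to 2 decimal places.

1.25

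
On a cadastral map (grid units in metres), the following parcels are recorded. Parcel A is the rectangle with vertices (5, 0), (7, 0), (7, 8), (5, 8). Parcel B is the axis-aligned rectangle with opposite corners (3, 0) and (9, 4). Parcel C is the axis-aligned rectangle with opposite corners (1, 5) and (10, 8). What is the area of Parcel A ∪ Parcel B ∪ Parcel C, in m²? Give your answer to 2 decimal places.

By inclusion–exclusion:
Individual areas: |Parcel A| = 16, |Parcel B| = 24, |Parcel C| = 27.
|Parcel A∩Parcel B|: x∈[5,7], y∈[0,4] → 2·4 = 8.
|Parcel A∩Parcel C|: x∈[5,7], y∈[5,8] → 2·3 = 6.
|Parcel B∩Parcel C| = 0 (no overlap).
|Parcel A∩Parcel B∩Parcel C| = 0.
|Parcel A ∪ Parcel B ∪ Parcel C| = 67 − 14 + 0 = 53.00.

53.00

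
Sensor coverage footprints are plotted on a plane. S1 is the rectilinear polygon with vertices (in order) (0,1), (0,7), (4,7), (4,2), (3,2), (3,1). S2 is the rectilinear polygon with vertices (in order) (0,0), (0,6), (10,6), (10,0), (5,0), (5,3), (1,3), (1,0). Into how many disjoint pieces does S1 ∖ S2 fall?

2

S1 ∖ S2 splits into 2 disjoint pieces (area 4, area 5).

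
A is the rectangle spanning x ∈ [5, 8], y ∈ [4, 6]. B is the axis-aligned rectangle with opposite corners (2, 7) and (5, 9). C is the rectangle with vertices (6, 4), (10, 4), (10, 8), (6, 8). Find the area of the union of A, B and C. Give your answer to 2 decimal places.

24.00

By inclusion–exclusion:
Individual areas: |A| = 6, |B| = 6, |C| = 16.
|A∩B| = 0 (no overlap).
|A∩C|: x∈[6,8], y∈[4,6] → 2·2 = 4.
|B∩C| = 0 (no overlap).
|A∩B∩C| = 0.
|A ∪ B ∪ C| = 28 − 4 + 0 = 24.00.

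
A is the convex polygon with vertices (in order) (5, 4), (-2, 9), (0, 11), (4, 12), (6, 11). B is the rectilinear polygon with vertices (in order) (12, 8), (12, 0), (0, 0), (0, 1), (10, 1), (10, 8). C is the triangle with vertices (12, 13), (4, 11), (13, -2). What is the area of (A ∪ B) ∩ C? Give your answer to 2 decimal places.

|A ∪ B| = 62.
|(A ∪ B) ∩ C| = 16.84.

16.84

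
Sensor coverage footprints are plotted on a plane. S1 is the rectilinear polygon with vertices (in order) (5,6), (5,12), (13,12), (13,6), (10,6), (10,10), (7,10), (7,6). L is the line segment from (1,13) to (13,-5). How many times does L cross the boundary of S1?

2

The segment meets the boundary at (5.667,6), (5,7).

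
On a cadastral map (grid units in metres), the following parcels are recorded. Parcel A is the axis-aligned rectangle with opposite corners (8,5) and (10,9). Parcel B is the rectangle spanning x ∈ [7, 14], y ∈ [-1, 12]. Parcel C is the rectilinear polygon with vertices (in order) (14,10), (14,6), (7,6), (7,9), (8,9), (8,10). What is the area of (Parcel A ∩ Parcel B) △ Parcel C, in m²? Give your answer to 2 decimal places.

|Parcel A ∩ Parcel B| = 8.
|(Parcel A ∩ Parcel B) ∩ Parcel C| = 6.
|(Parcel A ∩ Parcel B) △ Parcel C| = 8 + 27 − 12 = 23.00.

23.00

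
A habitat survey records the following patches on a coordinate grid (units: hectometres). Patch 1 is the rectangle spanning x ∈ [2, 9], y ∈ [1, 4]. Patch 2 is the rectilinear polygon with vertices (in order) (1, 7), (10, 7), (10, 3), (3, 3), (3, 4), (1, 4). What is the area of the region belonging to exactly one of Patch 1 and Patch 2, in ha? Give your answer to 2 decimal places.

|Patch 1| = 21, |Patch 2| = 34, |Patch 1∩Patch 2| = 6.
|Patch 1 △ Patch 2| = |Patch 1| + |Patch 2| − 2·|Patch 1∩Patch 2| = 21 + 34 − 12 = 43.00.

43.00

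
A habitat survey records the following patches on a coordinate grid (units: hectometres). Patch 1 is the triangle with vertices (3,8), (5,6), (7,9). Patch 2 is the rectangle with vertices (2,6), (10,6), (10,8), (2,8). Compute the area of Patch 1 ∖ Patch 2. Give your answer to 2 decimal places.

1.67

|Patch 1| = 5, |Patch 1∩Patch 2| = 3.3333.
|Patch 1 ∖ Patch 2| = |Patch 1| − |Patch 1∩Patch 2| = 5 − 3.3333 = 1.67.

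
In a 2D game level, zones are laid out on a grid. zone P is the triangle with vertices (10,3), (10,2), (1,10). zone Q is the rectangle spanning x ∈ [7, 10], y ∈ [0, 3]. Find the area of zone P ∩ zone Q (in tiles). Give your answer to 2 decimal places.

0.56

The intersection is the polygon with vertices (10,2), (8.875,3), (10,3).
By the shoelace formula its area is 0.56.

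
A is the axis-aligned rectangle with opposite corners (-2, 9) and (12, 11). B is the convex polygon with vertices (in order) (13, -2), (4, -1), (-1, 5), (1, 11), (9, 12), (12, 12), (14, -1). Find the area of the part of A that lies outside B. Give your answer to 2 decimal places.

|A| = 28, |A∩B| = 22.6667.
|A ∖ B| = |A| − |A∩B| = 28 − 22.6667 = 5.33.

5.33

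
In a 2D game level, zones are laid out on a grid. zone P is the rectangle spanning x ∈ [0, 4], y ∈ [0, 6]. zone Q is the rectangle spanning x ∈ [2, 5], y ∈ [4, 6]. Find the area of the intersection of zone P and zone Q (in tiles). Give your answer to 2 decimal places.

4.00

|zone P∩zone Q|: x∈[2,4], y∈[4,6] → 2·2 = 4.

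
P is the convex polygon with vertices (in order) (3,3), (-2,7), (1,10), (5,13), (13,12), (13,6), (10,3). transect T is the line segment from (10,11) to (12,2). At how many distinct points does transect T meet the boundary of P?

1

The segment meets the boundary at (11.455,4.455).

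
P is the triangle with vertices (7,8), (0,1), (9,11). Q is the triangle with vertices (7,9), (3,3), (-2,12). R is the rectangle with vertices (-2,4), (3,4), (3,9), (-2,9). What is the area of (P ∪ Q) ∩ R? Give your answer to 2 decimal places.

9.72

The region (P ∪ Q) ∩ R is the polygon with vertices (-0.333,9), (3,9), (3,4), (2.444,4).
By the shoelace formula its area is 9.72.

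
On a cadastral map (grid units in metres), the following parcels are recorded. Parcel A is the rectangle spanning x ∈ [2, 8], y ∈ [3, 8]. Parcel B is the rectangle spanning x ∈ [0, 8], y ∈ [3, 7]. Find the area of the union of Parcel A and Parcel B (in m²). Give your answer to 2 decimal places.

38.00

By inclusion–exclusion:
Individual areas: |Parcel A| = 30, |Parcel B| = 32.
|Parcel A∩Parcel B|: x∈[2,8], y∈[3,7] → 6·4 = 24.
|Parcel A ∪ Parcel B| = 62 − 24 = 38.00.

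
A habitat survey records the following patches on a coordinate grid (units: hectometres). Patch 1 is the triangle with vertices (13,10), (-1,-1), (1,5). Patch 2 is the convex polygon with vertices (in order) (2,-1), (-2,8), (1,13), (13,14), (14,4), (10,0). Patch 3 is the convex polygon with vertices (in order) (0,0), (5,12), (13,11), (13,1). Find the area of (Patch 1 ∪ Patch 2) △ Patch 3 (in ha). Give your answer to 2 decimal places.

|Patch 1 ∪ Patch 2| = 187.6651.
|(Patch 1 ∪ Patch 2) ∩ Patch 3| = 112.941.
|(Patch 1 ∪ Patch 2) △ Patch 3| = 187.6651 + 115.5 − 225.882 = 77.28.

77.28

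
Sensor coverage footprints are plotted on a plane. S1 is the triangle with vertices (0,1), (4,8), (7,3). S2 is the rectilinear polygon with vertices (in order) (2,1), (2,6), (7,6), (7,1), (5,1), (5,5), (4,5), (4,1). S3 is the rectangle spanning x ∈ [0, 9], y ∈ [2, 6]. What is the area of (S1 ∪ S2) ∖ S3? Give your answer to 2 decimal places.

7.49

|S1 ∪ S2| = 28.9857.
|(S1 ∪ S2) ∩ S3| = 21.5.
|(S1 ∪ S2) ∖ S3| = 28.9857 − 21.5 = 7.49.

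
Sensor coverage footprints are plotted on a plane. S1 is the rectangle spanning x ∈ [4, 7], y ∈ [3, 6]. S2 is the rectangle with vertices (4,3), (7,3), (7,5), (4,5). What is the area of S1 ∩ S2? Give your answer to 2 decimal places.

6.00

|S1∩S2|: x∈[4,7], y∈[3,5] → 3·2 = 6.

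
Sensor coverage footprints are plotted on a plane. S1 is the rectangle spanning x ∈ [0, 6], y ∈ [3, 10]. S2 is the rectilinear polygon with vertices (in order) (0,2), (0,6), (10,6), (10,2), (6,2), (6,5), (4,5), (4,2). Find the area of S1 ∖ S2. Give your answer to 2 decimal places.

|S1| = 42, |S1∩S2| = 14.
|S1 ∖ S2| = |S1| − |S1∩S2| = 42 − 14 = 28.00.

28.00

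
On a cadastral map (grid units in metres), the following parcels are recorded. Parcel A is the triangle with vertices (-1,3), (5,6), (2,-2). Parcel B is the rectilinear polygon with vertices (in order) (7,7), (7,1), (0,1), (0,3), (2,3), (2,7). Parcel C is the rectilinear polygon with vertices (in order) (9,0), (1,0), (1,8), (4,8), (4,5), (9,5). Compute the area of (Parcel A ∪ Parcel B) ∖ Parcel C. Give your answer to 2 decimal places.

12.28

|Parcel A ∪ Parcel B| = 41.4708.
|(Parcel A ∪ Parcel B) ∩ Parcel C| = 29.1875.
|(Parcel A ∪ Parcel B) ∖ Parcel C| = 41.4708 − 29.1875 = 12.28.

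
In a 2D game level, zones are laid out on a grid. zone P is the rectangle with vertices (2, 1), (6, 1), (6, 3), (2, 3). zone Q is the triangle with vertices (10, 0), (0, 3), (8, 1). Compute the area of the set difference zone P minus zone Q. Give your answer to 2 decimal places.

|zone P| = 8, |zone P∩zone Q| = 0.8.
|zone P ∖ zone Q| = |zone P| − |zone P∩zone Q| = 8 − 0.8 = 7.20.

7.20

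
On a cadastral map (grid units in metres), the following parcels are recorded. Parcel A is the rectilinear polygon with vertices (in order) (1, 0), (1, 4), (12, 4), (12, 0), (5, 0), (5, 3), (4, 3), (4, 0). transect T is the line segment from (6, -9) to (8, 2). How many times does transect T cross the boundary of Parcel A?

1

The segment meets the boundary at (7.636,0).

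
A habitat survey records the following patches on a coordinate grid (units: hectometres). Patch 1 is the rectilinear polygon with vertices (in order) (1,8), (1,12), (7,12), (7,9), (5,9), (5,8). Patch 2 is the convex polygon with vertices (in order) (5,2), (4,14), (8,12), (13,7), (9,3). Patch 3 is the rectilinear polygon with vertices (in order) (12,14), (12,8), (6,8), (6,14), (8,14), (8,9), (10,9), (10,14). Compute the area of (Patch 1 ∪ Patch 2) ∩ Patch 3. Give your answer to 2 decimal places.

The region (Patch 1 ∪ Patch 2) ∩ Patch 3 is the polygon with vertices (8,12), (8,9), (10,9), (10,10), (12,8), (6,8), (6,13).
By the shoelace formula its area is 13.00.

13.00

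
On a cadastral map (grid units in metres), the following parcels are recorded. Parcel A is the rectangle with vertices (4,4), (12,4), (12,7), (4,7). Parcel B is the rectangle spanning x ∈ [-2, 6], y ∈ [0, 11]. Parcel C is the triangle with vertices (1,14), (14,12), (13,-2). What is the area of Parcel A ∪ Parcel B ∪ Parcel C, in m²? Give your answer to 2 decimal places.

179.08

By inclusion–exclusion:
Individual areas: |Parcel A| = 24, |Parcel B| = 88, |Parcel C| = 92.
|Parcel A∩Parcel B|: x∈[4,6], y∈[4,7] → 2·3 = 6.
|Parcel A∩Parcel C| = 13.875.
|Parcel B∩Parcel C| = 5.0417.
|Parcel A∩Parcel B∩Parcel C| = 0.
|Parcel A ∪ Parcel B ∪ Parcel C| = 204 − 24.9167 + 0 = 179.08.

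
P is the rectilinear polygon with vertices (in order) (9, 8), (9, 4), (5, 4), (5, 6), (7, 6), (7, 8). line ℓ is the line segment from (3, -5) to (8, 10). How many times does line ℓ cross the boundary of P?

The segment meets the boundary at (7.333,8), (6.667,6), (7,7), (6,4).

4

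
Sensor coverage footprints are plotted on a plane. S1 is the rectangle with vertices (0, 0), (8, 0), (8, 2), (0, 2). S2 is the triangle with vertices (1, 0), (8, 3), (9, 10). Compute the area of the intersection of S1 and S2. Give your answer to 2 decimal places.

3.07

The intersection is the polygon with vertices (5.667,2), (1,0), (2.6,2).
By the shoelace formula its area is 3.07.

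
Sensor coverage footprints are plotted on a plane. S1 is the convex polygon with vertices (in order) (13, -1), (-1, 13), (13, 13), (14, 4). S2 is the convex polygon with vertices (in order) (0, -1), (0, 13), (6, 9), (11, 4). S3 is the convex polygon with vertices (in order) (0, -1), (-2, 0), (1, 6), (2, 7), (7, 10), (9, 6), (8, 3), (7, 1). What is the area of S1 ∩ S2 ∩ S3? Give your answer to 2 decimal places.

11.42

The intersection is the polygon with vertices (6,9), (9,6), (8.25,3.75), (3.875,8.125), (5.684,9.21).
By the shoelace formula its area is 11.42.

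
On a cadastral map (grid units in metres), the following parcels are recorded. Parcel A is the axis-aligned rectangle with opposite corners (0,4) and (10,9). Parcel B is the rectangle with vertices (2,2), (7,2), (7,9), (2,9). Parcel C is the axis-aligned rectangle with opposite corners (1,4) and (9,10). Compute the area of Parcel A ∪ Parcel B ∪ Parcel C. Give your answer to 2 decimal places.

By inclusion–exclusion:
Individual areas: |Parcel A| = 50, |Parcel B| = 35, |Parcel C| = 48.
|Parcel A∩Parcel B|: x∈[2,7], y∈[4,9] → 5·5 = 25.
|Parcel A∩Parcel C|: x∈[1,9], y∈[4,9] → 8·5 = 40.
|Parcel B∩Parcel C|: x∈[2,7], y∈[4,9] → 5·5 = 25.
|Parcel A∩Parcel B∩Parcel C| = 25.
|Parcel A ∪ Parcel B ∪ Parcel C| = 133 − 90 + 25 = 68.00.

68.00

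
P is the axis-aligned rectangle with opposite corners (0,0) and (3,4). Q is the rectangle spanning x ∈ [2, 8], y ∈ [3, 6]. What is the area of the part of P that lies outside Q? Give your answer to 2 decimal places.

11.00

|P∩Q|: x∈[2,3], y∈[3,4] → 1·1 = 1.
|P| = 12.
|P ∖ Q| = |P| − |P∩Q| = 12 − 1 = 11.00.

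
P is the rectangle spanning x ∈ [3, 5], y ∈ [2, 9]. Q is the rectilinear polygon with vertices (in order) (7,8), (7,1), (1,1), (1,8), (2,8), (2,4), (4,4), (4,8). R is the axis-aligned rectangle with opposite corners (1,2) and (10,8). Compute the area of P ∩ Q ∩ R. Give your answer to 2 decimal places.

The intersection is the polygon with vertices (3,2), (3,4), (4,4), (4,8), (5,8), (5,2).
By the shoelace formula its area is 8.00.

8.00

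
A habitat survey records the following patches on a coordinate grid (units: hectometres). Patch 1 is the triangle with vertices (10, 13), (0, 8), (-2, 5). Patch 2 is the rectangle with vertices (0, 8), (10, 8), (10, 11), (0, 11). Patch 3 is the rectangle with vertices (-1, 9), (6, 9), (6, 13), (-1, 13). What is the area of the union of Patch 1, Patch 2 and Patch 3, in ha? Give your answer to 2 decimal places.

By inclusion–exclusion:
Individual areas: |Patch 1| = 10, |Patch 2| = 30, |Patch 3| = 28.
|Patch 1∩Patch 2| = 5.25.
|Patch 1∩Patch 3| = 2.6667.
|Patch 2∩Patch 3|: x∈[0,6], y∈[9,11] → 6·2 = 12.
|Patch 1∩Patch 2∩Patch 3| = 2.6667.
|Patch 1 ∪ Patch 2 ∪ Patch 3| = 68 − 19.9167 + 2.6667 = 50.75.

50.75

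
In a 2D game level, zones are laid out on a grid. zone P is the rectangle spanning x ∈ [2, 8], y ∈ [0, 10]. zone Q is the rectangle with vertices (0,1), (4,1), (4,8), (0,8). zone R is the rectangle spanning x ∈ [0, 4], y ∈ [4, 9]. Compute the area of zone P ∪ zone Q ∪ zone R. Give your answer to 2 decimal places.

76.00

By inclusion–exclusion:
Individual areas: |zone P| = 60, |zone Q| = 28, |zone R| = 20.
|zone P∩zone Q|: x∈[2,4], y∈[1,8] → 2·7 = 14.
|zone P∩zone R|: x∈[2,4], y∈[4,9] → 2·5 = 10.
|zone Q∩zone R|: x∈[0,4], y∈[4,8] → 4·4 = 16.
|zone P∩zone Q∩zone R| = 8.
|zone P ∪ zone Q ∪ zone R| = 108 − 40 + 8 = 76.00.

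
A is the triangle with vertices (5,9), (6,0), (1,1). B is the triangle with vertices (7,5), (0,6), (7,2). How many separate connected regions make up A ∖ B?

2

A ∖ B splits into 2 disjoint pieces (area 3.9978, area 13.2943).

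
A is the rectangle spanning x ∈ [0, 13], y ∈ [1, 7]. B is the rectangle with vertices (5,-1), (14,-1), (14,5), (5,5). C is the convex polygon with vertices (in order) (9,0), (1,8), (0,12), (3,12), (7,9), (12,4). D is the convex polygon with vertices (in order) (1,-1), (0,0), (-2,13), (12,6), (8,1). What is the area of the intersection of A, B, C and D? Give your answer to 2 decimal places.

13.89

The intersection is the polygon with vertices (5,4), (5,5), (11,5), (11.111,4.889), (8,1).
By the shoelace formula its area is 13.89.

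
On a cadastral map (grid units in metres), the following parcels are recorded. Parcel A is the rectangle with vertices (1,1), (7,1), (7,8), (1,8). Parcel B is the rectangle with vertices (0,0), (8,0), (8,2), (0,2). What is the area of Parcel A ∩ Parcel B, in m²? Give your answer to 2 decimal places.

|Parcel A∩Parcel B|: x∈[1,7], y∈[1,2] → 6·1 = 6.

6.00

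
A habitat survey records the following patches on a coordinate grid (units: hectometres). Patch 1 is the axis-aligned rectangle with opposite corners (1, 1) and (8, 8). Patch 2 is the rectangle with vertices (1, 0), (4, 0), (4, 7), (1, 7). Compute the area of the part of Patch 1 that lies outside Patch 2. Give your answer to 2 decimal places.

31.00

|Patch 1∩Patch 2|: x∈[1,4], y∈[1,7] → 3·6 = 18.
|Patch 1| = 49.
|Patch 1 ∖ Patch 2| = |Patch 1| − |Patch 1∩Patch 2| = 49 − 18 = 31.00.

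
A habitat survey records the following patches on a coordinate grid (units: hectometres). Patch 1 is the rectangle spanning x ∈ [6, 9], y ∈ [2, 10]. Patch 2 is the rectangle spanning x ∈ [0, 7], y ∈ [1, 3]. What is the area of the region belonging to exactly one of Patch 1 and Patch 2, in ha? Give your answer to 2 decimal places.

36.00

|Patch 1∩Patch 2|: x∈[6,7], y∈[2,3] → 1·1 = 1.
|Patch 1 △ Patch 2| = |Patch 1| + |Patch 2| − 2·|Patch 1∩Patch 2| = 24 + 14 − 2 = 36.00.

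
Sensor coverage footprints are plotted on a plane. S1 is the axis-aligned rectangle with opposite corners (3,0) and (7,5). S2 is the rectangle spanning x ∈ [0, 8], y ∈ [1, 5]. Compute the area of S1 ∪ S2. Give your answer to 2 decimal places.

36.00

By inclusion–exclusion:
Individual areas: |S1| = 20, |S2| = 32.
|S1∩S2|: x∈[3,7], y∈[1,5] → 4·4 = 16.
|S1 ∪ S2| = 52 − 16 = 36.00.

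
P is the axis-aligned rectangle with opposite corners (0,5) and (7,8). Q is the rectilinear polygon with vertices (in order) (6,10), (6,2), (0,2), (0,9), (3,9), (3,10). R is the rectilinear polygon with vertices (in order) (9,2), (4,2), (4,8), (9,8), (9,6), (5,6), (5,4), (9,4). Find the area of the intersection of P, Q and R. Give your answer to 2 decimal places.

The intersection is the polygon with vertices (6,6), (5,6), (5,5), (4,5), (4,8), (6,8).
By the shoelace formula its area is 5.00.

5.00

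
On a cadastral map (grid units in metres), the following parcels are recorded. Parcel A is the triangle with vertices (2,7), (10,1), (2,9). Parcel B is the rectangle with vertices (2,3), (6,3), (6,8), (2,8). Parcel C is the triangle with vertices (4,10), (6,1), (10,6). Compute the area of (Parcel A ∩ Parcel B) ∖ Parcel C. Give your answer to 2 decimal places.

4.41

|Parcel A ∩ Parcel B| = 5.5.
|(Parcel A ∩ Parcel B) ∩ Parcel C| = 1.0857.
|(Parcel A ∩ Parcel B) ∖ Parcel C| = 5.5 − 1.0857 = 4.41.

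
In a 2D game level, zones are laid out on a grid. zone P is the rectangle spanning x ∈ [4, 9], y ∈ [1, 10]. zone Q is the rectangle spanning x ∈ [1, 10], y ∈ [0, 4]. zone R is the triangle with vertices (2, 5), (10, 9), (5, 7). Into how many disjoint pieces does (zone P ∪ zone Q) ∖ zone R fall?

2

(zone P ∪ zone Q) ∖ zone R splits into 2 disjoint pieces (area 12.1333, area 52.25).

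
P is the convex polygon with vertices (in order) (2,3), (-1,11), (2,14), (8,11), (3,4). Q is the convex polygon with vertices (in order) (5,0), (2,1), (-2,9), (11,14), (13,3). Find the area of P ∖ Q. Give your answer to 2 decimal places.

|P| = 50.5, |P∩Q| = 36.5396.
|P ∖ Q| = |P| − |P∩Q| = 50.5 − 36.5396 = 13.96.

13.96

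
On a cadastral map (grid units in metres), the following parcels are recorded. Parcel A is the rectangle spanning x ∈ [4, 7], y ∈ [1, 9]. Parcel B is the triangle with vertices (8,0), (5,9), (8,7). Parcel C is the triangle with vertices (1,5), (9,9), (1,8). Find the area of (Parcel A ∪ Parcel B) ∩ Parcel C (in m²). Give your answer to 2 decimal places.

3.94

The region (Parcel A ∪ Parcel B) ∩ Parcel C is the polygon with vertices (4,8.375), (7,8.75), (7,8), (4,6.5).
By the shoelace formula its area is 3.94.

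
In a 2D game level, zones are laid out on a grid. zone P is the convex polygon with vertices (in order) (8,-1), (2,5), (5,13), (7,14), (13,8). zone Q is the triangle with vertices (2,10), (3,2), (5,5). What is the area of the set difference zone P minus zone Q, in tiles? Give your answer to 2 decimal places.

83.80

|zone P| = 90.5, |zone P∩zone Q| = 6.7015.
|zone P ∖ zone Q| = |zone P| − |zone P∩zone Q| = 90.5 − 6.7015 = 83.80.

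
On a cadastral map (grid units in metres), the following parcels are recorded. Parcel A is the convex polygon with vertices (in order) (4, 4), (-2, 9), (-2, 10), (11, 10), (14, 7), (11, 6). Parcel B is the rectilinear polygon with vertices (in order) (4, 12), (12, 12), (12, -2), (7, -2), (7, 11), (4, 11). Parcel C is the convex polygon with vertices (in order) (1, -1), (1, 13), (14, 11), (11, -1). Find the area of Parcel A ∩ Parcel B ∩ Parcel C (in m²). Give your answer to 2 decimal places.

21.62

The intersection is the polygon with vertices (12,9), (12,6.333), (11,6), (7,4.857), (7,10), (11,10).
By the shoelace formula its area is 21.62.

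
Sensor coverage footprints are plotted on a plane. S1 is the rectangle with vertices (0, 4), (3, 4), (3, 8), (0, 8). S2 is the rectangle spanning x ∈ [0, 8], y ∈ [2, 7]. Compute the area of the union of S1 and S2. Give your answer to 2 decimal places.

43.00

By inclusion–exclusion:
Individual areas: |S1| = 12, |S2| = 40.
|S1∩S2|: x∈[0,3], y∈[4,7] → 3·3 = 9.
|S1 ∪ S2| = 52 − 9 = 43.00.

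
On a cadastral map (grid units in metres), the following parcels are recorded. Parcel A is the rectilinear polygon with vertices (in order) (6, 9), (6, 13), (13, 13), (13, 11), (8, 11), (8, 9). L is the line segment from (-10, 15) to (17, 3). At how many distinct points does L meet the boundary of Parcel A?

The segment lies entirely outside Parcel A and never meets its boundary.

0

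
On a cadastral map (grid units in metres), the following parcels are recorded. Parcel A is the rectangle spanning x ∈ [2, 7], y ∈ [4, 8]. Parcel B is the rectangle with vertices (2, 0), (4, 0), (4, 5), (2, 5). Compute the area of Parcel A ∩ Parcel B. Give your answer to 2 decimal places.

2.00

|Parcel A∩Parcel B|: x∈[2,4], y∈[4,5] → 2·1 = 2.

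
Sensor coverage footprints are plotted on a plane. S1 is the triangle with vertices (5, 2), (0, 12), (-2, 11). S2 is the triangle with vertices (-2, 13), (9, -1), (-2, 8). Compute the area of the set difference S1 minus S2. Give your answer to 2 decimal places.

|S1| = 12.5, |S1∩S2| = 10.1362.
|S1 ∖ S2| = |S1| − |S1∩S2| = 12.5 − 10.1362 = 2.36.

2.36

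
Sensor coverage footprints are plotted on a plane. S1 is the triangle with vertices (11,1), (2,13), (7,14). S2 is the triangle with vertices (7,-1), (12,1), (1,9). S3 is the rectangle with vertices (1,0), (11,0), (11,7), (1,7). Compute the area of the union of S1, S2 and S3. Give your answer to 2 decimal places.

100.20

By inclusion–exclusion:
Individual areas: |S1| = 34.5, |S2| = 31, |S3| = 70.
|S1∩S2| = 0.3315.
|S1∩S3| = 7.9615.
|S2∩S3| = 27.3364.
|S1∩S2∩S3| = 0.3315.
|S1 ∪ S2 ∪ S3| = 135.5 − 35.6294 + 0.3315 = 100.20.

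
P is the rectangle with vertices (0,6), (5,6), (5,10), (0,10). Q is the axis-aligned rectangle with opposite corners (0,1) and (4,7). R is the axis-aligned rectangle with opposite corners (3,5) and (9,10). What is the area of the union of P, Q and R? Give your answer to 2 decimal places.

By inclusion–exclusion:
Individual areas: |P| = 20, |Q| = 24, |R| = 30.
|P∩Q|: x∈[0,4], y∈[6,7] → 4·1 = 4.
|P∩R|: x∈[3,5], y∈[6,10] → 2·4 = 8.
|Q∩R|: x∈[3,4], y∈[5,7] → 1·2 = 2.
|P∩Q∩R| = 1.
|P ∪ Q ∪ R| = 74 − 14 + 1 = 61.00.

61.00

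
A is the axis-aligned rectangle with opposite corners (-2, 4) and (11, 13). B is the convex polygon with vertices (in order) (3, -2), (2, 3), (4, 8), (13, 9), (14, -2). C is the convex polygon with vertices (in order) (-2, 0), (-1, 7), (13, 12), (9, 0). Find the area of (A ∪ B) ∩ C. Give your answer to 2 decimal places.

|A ∪ B| = 195.5778.
|(A ∪ B) ∩ C| = 92.59.

92.59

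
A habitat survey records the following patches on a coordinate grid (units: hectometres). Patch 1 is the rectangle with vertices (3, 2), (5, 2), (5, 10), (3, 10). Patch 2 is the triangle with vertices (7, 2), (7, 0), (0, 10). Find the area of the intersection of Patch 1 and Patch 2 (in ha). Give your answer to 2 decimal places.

2.29

The intersection is the polygon with vertices (5,2.857), (3,5.714), (3,6.571), (5,4.286).
By the shoelace formula its area is 2.29.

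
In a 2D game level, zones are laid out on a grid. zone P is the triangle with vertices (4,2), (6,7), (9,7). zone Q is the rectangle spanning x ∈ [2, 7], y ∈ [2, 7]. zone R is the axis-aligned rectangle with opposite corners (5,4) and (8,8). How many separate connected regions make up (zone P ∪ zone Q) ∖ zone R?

2

(zone P ∪ zone Q) ∖ zone R splits into 2 disjoint pieces (area 0.5, area 19).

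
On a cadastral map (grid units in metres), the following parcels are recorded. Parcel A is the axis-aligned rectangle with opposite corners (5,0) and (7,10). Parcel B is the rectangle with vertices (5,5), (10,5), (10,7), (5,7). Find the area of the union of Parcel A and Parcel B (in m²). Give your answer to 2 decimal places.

By inclusion–exclusion:
Individual areas: |Parcel A| = 20, |Parcel B| = 10.
|Parcel A∩Parcel B|: x∈[5,7], y∈[5,7] → 2·2 = 4.
|Parcel A ∪ Parcel B| = 30 − 4 = 26.00.

26.00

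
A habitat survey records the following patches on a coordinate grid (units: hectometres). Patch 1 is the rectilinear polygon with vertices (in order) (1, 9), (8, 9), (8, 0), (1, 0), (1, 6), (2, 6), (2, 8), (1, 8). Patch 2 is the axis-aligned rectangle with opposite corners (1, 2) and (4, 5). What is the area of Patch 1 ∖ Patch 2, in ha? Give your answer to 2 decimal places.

|Patch 1| = 61, |Patch 1∩Patch 2| = 9.
|Patch 1 ∖ Patch 2| = |Patch 1| − |Patch 1∩Patch 2| = 61 − 9 = 52.00.

52.00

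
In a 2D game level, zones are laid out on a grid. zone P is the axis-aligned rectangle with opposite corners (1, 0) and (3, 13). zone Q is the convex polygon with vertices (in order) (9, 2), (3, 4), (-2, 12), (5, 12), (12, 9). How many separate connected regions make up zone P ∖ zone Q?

zone P ∖ zone Q splits into 2 disjoint pieces (area 11.2, area 2).

2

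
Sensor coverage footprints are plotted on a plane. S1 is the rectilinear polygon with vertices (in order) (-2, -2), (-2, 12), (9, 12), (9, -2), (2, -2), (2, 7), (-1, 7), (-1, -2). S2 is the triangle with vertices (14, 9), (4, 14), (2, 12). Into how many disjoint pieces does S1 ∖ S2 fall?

2

S1 ∖ S2 splits into 2 disjoint pieces (area 120.875, area 0.25).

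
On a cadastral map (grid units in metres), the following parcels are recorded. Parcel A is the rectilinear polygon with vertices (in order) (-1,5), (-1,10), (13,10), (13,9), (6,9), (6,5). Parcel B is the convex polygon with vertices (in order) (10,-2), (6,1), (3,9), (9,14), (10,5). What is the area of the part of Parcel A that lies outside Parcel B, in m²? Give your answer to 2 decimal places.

|Parcel A| = 42, |Parcel A∩Parcel B| = 14.9.
|Parcel A ∖ Parcel B| = |Parcel A| − |Parcel A∩Parcel B| = 42 − 14.9 = 27.10.

27.10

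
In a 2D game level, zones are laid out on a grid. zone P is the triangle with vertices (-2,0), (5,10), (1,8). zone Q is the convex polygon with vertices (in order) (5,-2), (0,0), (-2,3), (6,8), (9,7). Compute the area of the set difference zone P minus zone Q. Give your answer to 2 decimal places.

|zone P| = 13, |zone P∩zone Q| = 2.9393.
|zone P ∖ zone Q| = |zone P| − |zone P∩zone Q| = 13 − 2.9393 = 10.06.

10.06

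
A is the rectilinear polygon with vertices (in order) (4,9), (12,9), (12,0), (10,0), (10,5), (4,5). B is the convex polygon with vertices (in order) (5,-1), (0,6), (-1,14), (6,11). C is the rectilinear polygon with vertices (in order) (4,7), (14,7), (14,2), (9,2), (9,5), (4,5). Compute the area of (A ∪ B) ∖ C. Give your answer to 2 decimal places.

73.33

|A ∪ B| = 95.3333.
|(A ∪ B) ∩ C| = 22.
|(A ∪ B) ∖ C| = 95.3333 − 22 = 73.33.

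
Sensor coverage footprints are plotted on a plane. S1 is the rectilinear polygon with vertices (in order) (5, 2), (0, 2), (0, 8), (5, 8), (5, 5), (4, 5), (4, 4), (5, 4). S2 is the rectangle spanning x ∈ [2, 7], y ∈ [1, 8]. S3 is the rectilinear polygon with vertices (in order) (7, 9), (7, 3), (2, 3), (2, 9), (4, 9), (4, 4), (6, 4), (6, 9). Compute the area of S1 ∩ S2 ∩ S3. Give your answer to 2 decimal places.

The intersection is the polygon with vertices (2,8), (4,8), (4,5), (4,4), (5,4), (5,3), (2,3).
By the shoelace formula its area is 11.00.

11.00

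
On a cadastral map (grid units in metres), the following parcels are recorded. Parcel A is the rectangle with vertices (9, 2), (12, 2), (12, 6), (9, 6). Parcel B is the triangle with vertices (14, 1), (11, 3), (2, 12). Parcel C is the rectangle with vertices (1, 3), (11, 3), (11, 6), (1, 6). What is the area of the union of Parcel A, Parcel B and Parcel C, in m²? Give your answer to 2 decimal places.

38.14

By inclusion–exclusion:
Individual areas: |Parcel A| = 12, |Parcel B| = 4.5, |Parcel C| = 30.
|Parcel A∩Parcel B| = 1.9583.
|Parcel A∩Parcel C|: x∈[9,11], y∈[3,6] → 2·3 = 6.
|Parcel B∩Parcel C| = 1.7386.
|Parcel A∩Parcel B∩Parcel C| = 1.3333.
|Parcel A ∪ Parcel B ∪ Parcel C| = 46.5 − 9.697 + 1.3333 = 38.14.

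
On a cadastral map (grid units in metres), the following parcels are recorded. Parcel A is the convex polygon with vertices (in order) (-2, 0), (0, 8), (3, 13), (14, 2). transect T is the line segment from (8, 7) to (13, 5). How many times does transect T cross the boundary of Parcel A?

The segment meets the boundary at (9.667,6.333).

1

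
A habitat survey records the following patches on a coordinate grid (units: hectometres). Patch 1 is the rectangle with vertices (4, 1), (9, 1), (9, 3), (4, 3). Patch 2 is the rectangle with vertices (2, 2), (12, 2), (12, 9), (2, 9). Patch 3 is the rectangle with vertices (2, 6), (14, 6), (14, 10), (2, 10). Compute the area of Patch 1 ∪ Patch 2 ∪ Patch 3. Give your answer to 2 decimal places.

By inclusion–exclusion:
Individual areas: |Patch 1| = 10, |Patch 2| = 70, |Patch 3| = 48.
|Patch 1∩Patch 2|: x∈[4,9], y∈[2,3] → 5·1 = 5.
|Patch 1∩Patch 3| = 0 (no overlap).
|Patch 2∩Patch 3|: x∈[2,12], y∈[6,9] → 10·3 = 30.
|Patch 1∩Patch 2∩Patch 3| = 0.
|Patch 1 ∪ Patch 2 ∪ Patch 3| = 128 − 35 + 0 = 93.00.

93.00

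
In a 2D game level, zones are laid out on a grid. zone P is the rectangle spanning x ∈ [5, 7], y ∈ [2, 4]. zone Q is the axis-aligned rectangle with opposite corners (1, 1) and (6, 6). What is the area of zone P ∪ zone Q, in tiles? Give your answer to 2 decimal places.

By inclusion–exclusion:
Individual areas: |zone P| = 4, |zone Q| = 25.
|zone P∩zone Q|: x∈[5,6], y∈[2,4] → 1·2 = 2.
|zone P ∪ zone Q| = 29 − 2 = 27.00.

27.00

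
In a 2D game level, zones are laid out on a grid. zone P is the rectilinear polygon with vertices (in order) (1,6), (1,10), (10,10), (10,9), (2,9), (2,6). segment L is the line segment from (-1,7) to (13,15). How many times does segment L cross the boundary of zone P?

The segment meets the boundary at (4.25,10), (2.5,9), (2,8.714), (1,8.143).

4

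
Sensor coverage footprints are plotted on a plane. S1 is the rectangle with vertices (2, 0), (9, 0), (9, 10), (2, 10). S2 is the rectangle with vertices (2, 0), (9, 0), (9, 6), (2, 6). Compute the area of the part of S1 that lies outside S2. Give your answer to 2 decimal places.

28.00

|S1∩S2|: x∈[2,9], y∈[0,6] → 7·6 = 42.
|S1| = 70.
|S1 ∖ S2| = |S1| − |S1∩S2| = 70 − 42 = 28.00.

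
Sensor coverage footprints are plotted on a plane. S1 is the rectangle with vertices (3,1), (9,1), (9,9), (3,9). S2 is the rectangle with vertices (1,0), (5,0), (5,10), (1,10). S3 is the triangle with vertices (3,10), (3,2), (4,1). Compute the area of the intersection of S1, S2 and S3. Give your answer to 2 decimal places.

3.94

The intersection is the polygon with vertices (3,9), (3.111,9), (4,1), (3,2).
By the shoelace formula its area is 3.94.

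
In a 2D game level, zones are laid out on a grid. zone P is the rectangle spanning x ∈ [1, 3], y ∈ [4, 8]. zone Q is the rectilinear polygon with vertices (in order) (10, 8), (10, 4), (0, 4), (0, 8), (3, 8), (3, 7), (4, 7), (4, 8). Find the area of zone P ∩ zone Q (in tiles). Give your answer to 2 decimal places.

The intersection is the polygon with vertices (3,4), (1,4), (1,8), (3,8), (3,7).
By the shoelace formula its area is 8.00.

8.00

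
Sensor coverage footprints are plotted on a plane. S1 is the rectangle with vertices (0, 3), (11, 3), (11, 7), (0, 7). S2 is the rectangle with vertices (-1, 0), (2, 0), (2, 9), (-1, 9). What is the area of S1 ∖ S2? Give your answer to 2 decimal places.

36.00

|S1∩S2|: x∈[0,2], y∈[3,7] → 2·4 = 8.
|S1| = 44.
|S1 ∖ S2| = |S1| − |S1∩S2| = 44 − 8 = 36.00.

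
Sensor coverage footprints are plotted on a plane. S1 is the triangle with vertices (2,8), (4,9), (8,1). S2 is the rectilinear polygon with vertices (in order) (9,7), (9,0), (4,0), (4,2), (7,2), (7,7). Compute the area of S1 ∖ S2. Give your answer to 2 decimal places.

9.58

|S1| = 10, |S1∩S2| = 0.4167.
|S1 ∖ S2| = |S1| − |S1∩S2| = 10 − 0.4167 = 9.58.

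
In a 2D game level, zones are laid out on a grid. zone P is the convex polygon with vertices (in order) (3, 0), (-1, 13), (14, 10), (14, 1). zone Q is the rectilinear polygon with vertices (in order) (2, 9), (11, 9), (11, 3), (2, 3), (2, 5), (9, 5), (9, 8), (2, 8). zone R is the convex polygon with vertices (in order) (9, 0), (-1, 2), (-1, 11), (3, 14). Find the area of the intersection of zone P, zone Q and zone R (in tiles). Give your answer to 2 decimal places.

13.92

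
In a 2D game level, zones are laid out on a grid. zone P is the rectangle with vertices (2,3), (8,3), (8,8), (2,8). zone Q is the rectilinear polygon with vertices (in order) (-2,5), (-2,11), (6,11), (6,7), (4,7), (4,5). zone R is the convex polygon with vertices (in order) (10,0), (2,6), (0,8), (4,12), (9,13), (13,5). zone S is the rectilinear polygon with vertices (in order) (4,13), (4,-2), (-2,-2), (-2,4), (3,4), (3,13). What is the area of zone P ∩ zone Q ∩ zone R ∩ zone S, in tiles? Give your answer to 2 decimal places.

The intersection is the polygon with vertices (4,5), (3.333,5), (3,5.25), (3,8), (4,8), (4,7).
By the shoelace formula its area is 2.96.

2.96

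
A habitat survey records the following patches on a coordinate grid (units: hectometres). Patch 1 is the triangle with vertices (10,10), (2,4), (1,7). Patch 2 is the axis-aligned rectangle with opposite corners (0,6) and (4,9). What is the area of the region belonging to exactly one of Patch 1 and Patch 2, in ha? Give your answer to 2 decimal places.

18.33

|Patch 1| = 15, |Patch 2| = 12, |Patch 1∩Patch 2| = 4.3333.
|Patch 1 △ Patch 2| = |Patch 1| + |Patch 2| − 2·|Patch 1∩Patch 2| = 15 + 12 − 8.6667 = 18.33.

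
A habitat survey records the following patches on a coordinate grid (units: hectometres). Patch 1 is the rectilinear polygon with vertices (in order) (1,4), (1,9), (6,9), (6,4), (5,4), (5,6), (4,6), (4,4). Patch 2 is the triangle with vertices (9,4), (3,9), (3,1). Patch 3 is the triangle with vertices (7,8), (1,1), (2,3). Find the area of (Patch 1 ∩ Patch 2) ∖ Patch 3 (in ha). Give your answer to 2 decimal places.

|Patch 1 ∩ Patch 2| = 9.25.
|(Patch 1 ∩ Patch 2) ∩ Patch 3| = 0.6025.
|(Patch 1 ∩ Patch 2) ∖ Patch 3| = 9.25 − 0.6025 = 8.65.

8.65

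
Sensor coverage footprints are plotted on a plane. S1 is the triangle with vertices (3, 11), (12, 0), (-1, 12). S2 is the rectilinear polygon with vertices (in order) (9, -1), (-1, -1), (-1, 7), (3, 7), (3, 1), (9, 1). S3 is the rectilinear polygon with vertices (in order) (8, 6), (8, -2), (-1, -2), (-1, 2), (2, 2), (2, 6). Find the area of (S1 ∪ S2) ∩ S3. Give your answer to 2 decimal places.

28.38

|S1 ∪ S2| = 61.5.
|(S1 ∪ S2) ∩ S3| = 28.38.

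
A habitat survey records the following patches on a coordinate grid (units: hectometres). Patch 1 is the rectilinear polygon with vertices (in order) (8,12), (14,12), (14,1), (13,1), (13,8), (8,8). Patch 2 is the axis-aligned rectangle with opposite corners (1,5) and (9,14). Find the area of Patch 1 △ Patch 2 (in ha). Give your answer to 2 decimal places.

|Patch 1| = 31, |Patch 2| = 72, |Patch 1∩Patch 2| = 4.
|Patch 1 △ Patch 2| = |Patch 1| + |Patch 2| − 2·|Patch 1∩Patch 2| = 31 + 72 − 8 = 95.00.

95.00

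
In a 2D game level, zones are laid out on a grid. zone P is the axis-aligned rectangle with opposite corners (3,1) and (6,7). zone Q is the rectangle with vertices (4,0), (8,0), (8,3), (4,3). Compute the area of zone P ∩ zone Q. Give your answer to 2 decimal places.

|zone P∩zone Q|: x∈[4,6], y∈[1,3] → 2·2 = 4.

4.00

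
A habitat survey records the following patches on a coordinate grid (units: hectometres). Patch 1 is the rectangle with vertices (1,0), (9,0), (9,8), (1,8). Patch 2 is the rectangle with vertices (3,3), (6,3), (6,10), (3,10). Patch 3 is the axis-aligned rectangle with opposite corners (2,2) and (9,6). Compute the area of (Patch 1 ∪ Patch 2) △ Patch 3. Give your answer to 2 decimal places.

|Patch 1 ∪ Patch 2| = 70.
|(Patch 1 ∪ Patch 2) ∩ Patch 3| = 28.
|(Patch 1 ∪ Patch 2) △ Patch 3| = 70 + 28 − 56 = 42.00.

42.00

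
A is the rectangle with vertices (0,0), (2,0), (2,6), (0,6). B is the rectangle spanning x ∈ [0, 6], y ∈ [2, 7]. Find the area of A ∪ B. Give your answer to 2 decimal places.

By inclusion–exclusion:
Individual areas: |A| = 12, |B| = 30.
|A∩B|: x∈[0,2], y∈[2,6] → 2·4 = 8.
|A ∪ B| = 42 − 8 = 34.00.

34.00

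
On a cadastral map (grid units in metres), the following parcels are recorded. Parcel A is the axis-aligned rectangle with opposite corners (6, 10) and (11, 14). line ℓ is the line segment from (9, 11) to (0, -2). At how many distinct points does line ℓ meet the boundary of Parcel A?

1

The segment meets the boundary at (8.308,10).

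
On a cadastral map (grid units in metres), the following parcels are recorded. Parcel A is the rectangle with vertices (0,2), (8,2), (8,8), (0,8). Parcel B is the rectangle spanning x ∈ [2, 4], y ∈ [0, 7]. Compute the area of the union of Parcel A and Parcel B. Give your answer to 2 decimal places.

52.00

By inclusion–exclusion:
Individual areas: |Parcel A| = 48, |Parcel B| = 14.
|Parcel A∩Parcel B|: x∈[2,4], y∈[2,7] → 2·5 = 10.
|Parcel A ∪ Parcel B| = 62 − 10 = 52.00.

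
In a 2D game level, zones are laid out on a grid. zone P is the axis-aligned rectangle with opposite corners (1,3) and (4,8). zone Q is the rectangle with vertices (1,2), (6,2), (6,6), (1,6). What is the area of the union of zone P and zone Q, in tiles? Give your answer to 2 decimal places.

By inclusion–exclusion:
Individual areas: |zone P| = 15, |zone Q| = 20.
|zone P∩zone Q|: x∈[1,4], y∈[3,6] → 3·3 = 9.
|zone P ∪ zone Q| = 35 − 9 = 26.00.

26.00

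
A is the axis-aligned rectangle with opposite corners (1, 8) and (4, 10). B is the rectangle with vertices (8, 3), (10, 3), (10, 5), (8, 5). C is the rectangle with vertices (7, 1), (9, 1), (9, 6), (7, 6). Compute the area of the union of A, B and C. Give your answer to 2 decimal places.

By inclusion–exclusion:
Individual areas: |A| = 6, |B| = 4, |C| = 10.
|A∩B| = 0 (no overlap).
|A∩C| = 0 (no overlap).
|B∩C|: x∈[8,9], y∈[3,5] → 1·2 = 2.
|A∩B∩C| = 0.
|A ∪ B ∪ C| = 20 − 2 + 0 = 18.00.

18.00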